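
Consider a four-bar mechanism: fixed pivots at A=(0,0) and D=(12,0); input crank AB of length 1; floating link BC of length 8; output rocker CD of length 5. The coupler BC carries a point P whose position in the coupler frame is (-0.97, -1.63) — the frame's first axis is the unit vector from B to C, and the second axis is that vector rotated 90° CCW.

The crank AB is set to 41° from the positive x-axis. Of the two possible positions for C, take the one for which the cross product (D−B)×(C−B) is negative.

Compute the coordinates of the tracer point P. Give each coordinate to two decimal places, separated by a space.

A=(0,0), D=(12.00,0)
B = A + 1.00·(cos41°, sin41°) = (0.7547, 0.6561)
|BD| = 11.2644
circle(B,8.00) ∩ circle(D,5.00): a=7.3633, h=3.1275
  candidates: C₊=(8.2877,3.3494) cross=35.230; C₋=(7.9234,-2.8950) cross=-35.230
  mode - wants cross < 0 → take C=(7.9234,-2.8950) (cross=-35.230)
ex = (C−B)/|BC| = (0.8961,-0.4439); ey = (0.4439,0.8961)
P = B + -0.97·ex + -1.63·ey = (-0.8380,-0.3740)

-0.84 -0.37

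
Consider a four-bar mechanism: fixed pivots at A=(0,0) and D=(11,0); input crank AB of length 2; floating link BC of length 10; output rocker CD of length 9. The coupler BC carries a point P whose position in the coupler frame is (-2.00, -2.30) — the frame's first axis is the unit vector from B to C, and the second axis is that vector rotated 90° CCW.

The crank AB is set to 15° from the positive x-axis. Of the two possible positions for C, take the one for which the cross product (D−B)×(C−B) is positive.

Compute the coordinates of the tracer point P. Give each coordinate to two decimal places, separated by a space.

A=(0,0), D=(11.00,0)
B = A + 2.00·(cos15°, sin15°) = (1.9319, 0.5176)
|BD| = 9.0829
circle(B,10.00) ∩ circle(D,9.00): a=5.5874, h=8.2934
  candidates: C₊=(7.9828,8.4792) cross=75.329; C₋=(7.0375,-8.0808) cross=-75.329
  mode + wants cross > 0 → take C=(7.9828,8.4792) (cross=75.329)
ex = (C−B)/|BC| = (0.6051,0.7962); ey = (-0.7962,0.6051)
P = B + -2.00·ex + -2.30·ey = (2.5528,-2.4664)

2.55 -2.47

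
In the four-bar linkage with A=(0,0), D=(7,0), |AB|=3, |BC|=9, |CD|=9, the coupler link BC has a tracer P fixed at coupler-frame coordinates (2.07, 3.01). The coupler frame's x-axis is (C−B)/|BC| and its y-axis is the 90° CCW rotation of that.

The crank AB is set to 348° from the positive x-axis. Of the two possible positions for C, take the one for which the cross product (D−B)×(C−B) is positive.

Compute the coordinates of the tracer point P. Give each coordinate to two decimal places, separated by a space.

0.10 1.68

A=(0,0), D=(7.00,0)
B = A + 3.00·(cos348°, sin348°) = (2.9344, -0.6237)
|BD| = 4.1131
circle(B,9.00) ∩ circle(D,9.00): a=2.0566, h=8.7619
  candidates: C₊=(3.6385,8.3487) cross=36.039; C₋=(6.2959,-8.9724) cross=-36.039
  mode + wants cross > 0 → take C=(3.6385,8.3487) (cross=36.039)
ex = (C−B)/|BC| = (0.0782,0.9969); ey = (-0.9969,0.0782)
P = B + 2.07·ex + 3.01·ey = (0.0956,1.6754)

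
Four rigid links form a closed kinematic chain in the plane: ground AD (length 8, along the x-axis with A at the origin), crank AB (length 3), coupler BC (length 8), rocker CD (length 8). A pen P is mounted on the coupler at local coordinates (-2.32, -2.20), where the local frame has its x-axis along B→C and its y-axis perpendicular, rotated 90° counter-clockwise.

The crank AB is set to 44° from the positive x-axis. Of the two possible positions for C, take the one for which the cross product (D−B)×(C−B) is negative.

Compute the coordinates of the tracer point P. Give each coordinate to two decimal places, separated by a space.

A=(0,0), D=(8.00,0)
B = A + 3.00·(cos44°, sin44°) = (2.1580, 2.0840)
|BD| = 6.2026
circle(B,8.00) ∩ circle(D,8.00): a=3.1013, h=7.3744
  candidates: C₊=(7.5567,7.9877) cross=45.740; C₋=(2.6013,-5.9037) cross=-45.740
  mode - wants cross < 0 → take C=(2.6013,-5.9037) (cross=-45.740)
ex = (C−B)/|BC| = (0.0554,-0.9985); ey = (0.9985,0.0554)
P = B + -2.32·ex + -2.20·ey = (-0.1672,4.2785)

-0.17 4.28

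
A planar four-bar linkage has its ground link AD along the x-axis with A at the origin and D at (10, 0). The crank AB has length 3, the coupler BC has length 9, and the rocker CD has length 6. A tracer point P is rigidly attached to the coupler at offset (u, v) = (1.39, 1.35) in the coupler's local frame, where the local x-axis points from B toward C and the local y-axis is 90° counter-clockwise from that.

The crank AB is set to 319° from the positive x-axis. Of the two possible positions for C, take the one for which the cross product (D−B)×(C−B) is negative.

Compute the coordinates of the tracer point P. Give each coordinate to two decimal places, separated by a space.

4.11 -1.38

A=(0,0), D=(10.00,0)
B = A + 3.00·(cos319°, sin319°) = (2.2641, -1.9682)
|BD| = 7.9823
circle(B,9.00) ∩ circle(D,6.00): a=6.8099, h=5.8843
  candidates: C₊=(7.4129,5.4136) cross=46.971; C₋=(10.3147,-5.9917) cross=-46.971
  mode - wants cross < 0 → take C=(10.3147,-5.9917) (cross=-46.971)
ex = (C−B)/|BC| = (0.8945,-0.4471); ey = (0.4471,0.8945)
P = B + 1.39·ex + 1.35·ey = (4.1110,-1.3820)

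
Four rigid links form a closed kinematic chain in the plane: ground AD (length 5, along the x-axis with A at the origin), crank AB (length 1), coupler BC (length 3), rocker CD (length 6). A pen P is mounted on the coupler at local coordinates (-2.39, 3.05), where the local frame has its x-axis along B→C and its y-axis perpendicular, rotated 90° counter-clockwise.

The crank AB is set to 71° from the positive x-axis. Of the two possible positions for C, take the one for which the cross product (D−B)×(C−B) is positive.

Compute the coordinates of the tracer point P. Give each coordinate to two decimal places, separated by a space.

-2.84 -1.29

A=(0,0), D=(5.00,0)
B = A + 1.00·(cos71°, sin71°) = (0.3256, 0.9455)
|BD| = 4.7691
circle(B,3.00) ∩ circle(D,6.00): a=-0.4462, h=2.9666
  candidates: C₊=(0.4764,3.9417) cross=14.148; C₋=(-0.6999,-1.8738) cross=-14.148
  mode + wants cross > 0 → take C=(0.4764,3.9417) (cross=14.148)
ex = (C−B)/|BC| = (0.0503,0.9987); ey = (-0.9987,0.0503)
P = B + -2.39·ex + 3.05·ey = (-2.8407,-1.2881)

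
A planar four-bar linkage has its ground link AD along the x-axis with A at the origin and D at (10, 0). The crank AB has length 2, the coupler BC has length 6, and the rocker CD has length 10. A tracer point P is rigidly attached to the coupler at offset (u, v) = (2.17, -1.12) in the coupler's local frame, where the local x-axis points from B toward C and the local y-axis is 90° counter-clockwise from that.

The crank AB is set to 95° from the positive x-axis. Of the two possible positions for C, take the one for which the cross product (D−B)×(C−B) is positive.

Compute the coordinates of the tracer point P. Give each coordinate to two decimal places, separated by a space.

A=(0,0), D=(10.00,0)
B = A + 2.00·(cos95°, sin95°) = (-0.1743, 1.9924)
|BD| = 10.3676
circle(B,6.00) ∩ circle(D,10.00): a=2.0972, h=5.6215
  candidates: C₊=(2.9641,7.1061) cross=58.282; C₋=(0.8035,-3.9274) cross=-58.282
  mode + wants cross > 0 → take C=(2.9641,7.1061) (cross=58.282)
ex = (C−B)/|BC| = (0.5231,0.8523); ey = (-0.8523,0.5231)
P = B + 2.17·ex + -1.12·ey = (1.9153,3.2560)

1.92 3.26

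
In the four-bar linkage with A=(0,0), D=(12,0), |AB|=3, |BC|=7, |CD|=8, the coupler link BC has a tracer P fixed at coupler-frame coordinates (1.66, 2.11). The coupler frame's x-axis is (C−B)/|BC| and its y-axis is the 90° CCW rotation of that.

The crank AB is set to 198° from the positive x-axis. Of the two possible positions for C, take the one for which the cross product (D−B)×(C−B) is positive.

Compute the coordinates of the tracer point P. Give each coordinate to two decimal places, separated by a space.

-1.64 1.47

A=(0,0), D=(12.00,0)
B = A + 3.00·(cos198°, sin198°) = (-2.8532, -0.9271)
|BD| = 14.8821
circle(B,7.00) ∩ circle(D,8.00): a=6.9371, h=0.9365
  candidates: C₊=(4.0121,0.4397) cross=13.937; C₋=(4.1288,-1.4296) cross=-13.937
  mode + wants cross > 0 → take C=(4.0121,0.4397) (cross=13.937)
ex = (C−B)/|BC| = (0.9808,0.1953); ey = (-0.1953,0.9808)
P = B + 1.66·ex + 2.11·ey = (-1.6371,1.4665)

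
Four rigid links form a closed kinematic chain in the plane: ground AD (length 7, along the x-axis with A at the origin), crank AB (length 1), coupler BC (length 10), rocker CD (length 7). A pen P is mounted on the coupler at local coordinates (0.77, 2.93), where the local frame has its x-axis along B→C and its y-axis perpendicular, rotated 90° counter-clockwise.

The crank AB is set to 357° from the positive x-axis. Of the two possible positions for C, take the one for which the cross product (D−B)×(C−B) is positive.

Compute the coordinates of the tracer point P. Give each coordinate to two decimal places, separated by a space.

-0.48 2.59

A=(0,0), D=(7.00,0)
B = A + 1.00·(cos357°, sin357°) = (0.9986, -0.0523)
|BD| = 6.0016
circle(B,10.00) ∩ circle(D,7.00): a=7.2497, h=6.8878
  candidates: C₊=(8.1880,6.8985) cross=41.338; C₋=(8.3081,-6.8767) cross=-41.338
  mode + wants cross > 0 → take C=(8.1880,6.8985) (cross=41.338)
ex = (C−B)/|BC| = (0.7189,0.6951); ey = (-0.6951,0.7189)
P = B + 0.77·ex + 2.93·ey = (-0.4844,2.5893)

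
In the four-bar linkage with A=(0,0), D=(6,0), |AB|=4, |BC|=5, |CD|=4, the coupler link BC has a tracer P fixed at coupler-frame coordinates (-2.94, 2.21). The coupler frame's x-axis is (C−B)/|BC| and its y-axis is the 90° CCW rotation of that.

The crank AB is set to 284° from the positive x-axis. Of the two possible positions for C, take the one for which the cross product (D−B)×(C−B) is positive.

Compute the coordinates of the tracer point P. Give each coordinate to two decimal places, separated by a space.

A=(0,0), D=(6.00,0)
B = A + 4.00·(cos284°, sin284°) = (0.9677, -3.8812)
|BD| = 6.3551
circle(B,5.00) ∩ circle(D,4.00): a=3.8857, h=3.1467
  candidates: C₊=(2.1228,0.9836) cross=19.998; C₋=(5.9663,-3.9999) cross=-19.998
  mode + wants cross > 0 → take C=(2.1228,0.9836) (cross=19.998)
ex = (C−B)/|BC| = (0.2310,0.9729); ey = (-0.9729,0.2310)
P = B + -2.94·ex + 2.21·ey = (-1.8617,-6.2311)

-1.86 -6.23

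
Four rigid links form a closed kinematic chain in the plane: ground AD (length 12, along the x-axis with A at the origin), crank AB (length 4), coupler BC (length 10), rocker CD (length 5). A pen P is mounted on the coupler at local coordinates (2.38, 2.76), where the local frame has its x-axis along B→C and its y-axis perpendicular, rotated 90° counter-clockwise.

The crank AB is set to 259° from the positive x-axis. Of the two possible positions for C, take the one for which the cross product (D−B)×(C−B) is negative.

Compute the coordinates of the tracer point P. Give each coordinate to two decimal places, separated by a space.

1.68 -1.22

A=(0,0), D=(12.00,0)
B = A + 4.00·(cos259°, sin259°) = (-0.7632, -3.9265)
|BD| = 13.3536
circle(B,10.00) ∩ circle(D,5.00): a=9.4850, h=3.1677
  candidates: C₊=(7.3710,1.8902) cross=42.300; C₋=(9.2339,-4.1652) cross=-42.300
  mode - wants cross < 0 → take C=(9.2339,-4.1652) (cross=-42.300)
ex = (C−B)/|BC| = (0.9997,-0.0239); ey = (0.0239,0.9997)
P = B + 2.38·ex + 2.76·ey = (1.6820,-1.2241)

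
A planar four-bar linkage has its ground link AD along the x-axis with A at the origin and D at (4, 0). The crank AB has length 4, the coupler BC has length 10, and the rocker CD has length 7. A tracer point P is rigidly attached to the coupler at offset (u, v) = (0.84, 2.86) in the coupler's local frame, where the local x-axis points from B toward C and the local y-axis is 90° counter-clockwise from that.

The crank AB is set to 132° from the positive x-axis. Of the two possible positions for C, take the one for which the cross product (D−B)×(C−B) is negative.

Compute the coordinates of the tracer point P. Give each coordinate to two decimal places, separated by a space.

0.29 3.24

A=(0,0), D=(4.00,0)
B = A + 4.00·(cos132°, sin132°) = (-2.6765, 2.9726)
|BD| = 7.3084
circle(B,10.00) ∩ circle(D,7.00): a=7.1433, h=6.9981
  candidates: C₊=(6.6956,6.4602) cross=51.144; C₋=(1.0029,-6.3259) cross=-51.144
  mode - wants cross < 0 → take C=(1.0029,-6.3259) (cross=-51.144)
ex = (C−B)/|BC| = (0.3679,-0.9298); ey = (0.9298,0.3679)
P = B + 0.84·ex + 2.86·ey = (0.2919,3.2438)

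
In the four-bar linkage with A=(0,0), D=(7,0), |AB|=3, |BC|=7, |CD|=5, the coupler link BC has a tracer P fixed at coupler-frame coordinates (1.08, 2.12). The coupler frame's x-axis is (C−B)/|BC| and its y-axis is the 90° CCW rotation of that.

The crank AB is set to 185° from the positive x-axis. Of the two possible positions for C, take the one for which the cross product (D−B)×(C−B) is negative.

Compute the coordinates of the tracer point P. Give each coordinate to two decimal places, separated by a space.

-1.08 1.16

A=(0,0), D=(7.00,0)
B = A + 3.00·(cos185°, sin185°) = (-2.9886, -0.2615)
|BD| = 9.9920
circle(B,7.00) ∩ circle(D,5.00): a=6.1970, h=3.2554
  candidates: C₊=(3.1211,3.1550) cross=32.528; C₋=(3.2914,-3.3536) cross=-32.528
  mode - wants cross < 0 → take C=(3.2914,-3.3536) (cross=-32.528)
ex = (C−B)/|BC| = (0.8971,-0.4417); ey = (0.4417,0.8971)
P = B + 1.08·ex + 2.12·ey = (-1.0832,1.1634)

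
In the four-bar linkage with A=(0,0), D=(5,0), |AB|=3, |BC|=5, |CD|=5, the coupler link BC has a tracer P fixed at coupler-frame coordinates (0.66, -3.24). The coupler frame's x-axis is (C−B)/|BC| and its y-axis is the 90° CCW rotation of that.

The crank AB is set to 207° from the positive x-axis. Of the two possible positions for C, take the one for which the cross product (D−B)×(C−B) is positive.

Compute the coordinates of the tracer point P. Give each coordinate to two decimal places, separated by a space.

A=(0,0), D=(5.00,0)
B = A + 3.00·(cos207°, sin207°) = (-2.6730, -1.3620)
|BD| = 7.7930
circle(B,5.00) ∩ circle(D,5.00): a=3.8965, h=3.1333
  candidates: C₊=(0.6159,2.4041) cross=24.418; C₋=(1.7111,-3.7660) cross=-24.418
  mode + wants cross > 0 → take C=(0.6159,2.4041) (cross=24.418)
ex = (C−B)/|BC| = (0.6578,0.7532); ey = (-0.7532,0.6578)
P = B + 0.66·ex + -3.24·ey = (0.2015,-2.9961)

0.20 -3.00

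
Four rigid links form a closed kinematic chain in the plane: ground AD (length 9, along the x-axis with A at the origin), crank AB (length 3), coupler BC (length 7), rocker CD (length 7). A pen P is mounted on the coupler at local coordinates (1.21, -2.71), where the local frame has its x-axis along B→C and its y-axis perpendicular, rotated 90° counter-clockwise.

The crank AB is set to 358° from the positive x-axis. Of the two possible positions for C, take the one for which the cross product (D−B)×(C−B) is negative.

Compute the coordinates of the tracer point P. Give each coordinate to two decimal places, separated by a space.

1.11 -2.39

A=(0,0), D=(9.00,0)
B = A + 3.00·(cos358°, sin358°) = (2.9982, -0.1047)
|BD| = 6.0027
circle(B,7.00) ∩ circle(D,7.00): a=3.0014, h=6.3239
  candidates: C₊=(5.8888,6.2706) cross=37.961; C₋=(6.1094,-6.3753) cross=-37.961
  mode - wants cross < 0 → take C=(6.1094,-6.3753) (cross=-37.961)
ex = (C−B)/|BC| = (0.4445,-0.8958); ey = (0.8958,0.4445)
P = B + 1.21·ex + -2.71·ey = (1.1084,-2.3931)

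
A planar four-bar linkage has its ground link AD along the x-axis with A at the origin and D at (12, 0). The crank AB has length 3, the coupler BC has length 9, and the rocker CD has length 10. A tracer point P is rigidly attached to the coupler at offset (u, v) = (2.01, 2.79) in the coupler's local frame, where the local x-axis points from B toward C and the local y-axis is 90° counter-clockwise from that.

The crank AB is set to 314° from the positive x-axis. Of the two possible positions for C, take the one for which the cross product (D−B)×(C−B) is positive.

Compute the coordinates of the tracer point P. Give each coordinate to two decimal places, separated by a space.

-0.09 0.51

A=(0,0), D=(12.00,0)
B = A + 3.00·(cos314°, sin314°) = (2.0840, -2.1580)
|BD| = 10.1481
circle(B,9.00) ∩ circle(D,10.00): a=4.1379, h=7.9923
  candidates: C₊=(4.4277,6.5315) cross=81.107; C₋=(7.8269,-9.0876) cross=-81.107
  mode + wants cross > 0 → take C=(4.4277,6.5315) (cross=81.107)
ex = (C−B)/|BC| = (0.2604,0.9655); ey = (-0.9655,0.2604)
P = B + 2.01·ex + 2.79·ey = (-0.0863,0.5092)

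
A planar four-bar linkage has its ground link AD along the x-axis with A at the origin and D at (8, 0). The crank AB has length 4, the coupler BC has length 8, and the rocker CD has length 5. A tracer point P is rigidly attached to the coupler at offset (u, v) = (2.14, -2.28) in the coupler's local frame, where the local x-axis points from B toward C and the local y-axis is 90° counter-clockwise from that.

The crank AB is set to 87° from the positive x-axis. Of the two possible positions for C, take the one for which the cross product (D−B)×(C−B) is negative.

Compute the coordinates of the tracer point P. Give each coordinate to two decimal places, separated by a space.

A=(0,0), D=(8.00,0)
B = A + 4.00·(cos87°, sin87°) = (0.2093, 3.9945)
|BD| = 8.7550
circle(B,8.00) ∩ circle(D,5.00): a=6.6048, h=4.5140
  candidates: C₊=(8.1462,4.9979) cross=39.521; C₋=(4.0271,-3.0358) cross=-39.521
  mode - wants cross < 0 → take C=(4.0271,-3.0358) (cross=-39.521)
ex = (C−B)/|BC| = (0.4772,-0.8788); ey = (0.8788,0.4772)
P = B + 2.14·ex + -2.28·ey = (-0.7730,1.0259)

-0.77 1.03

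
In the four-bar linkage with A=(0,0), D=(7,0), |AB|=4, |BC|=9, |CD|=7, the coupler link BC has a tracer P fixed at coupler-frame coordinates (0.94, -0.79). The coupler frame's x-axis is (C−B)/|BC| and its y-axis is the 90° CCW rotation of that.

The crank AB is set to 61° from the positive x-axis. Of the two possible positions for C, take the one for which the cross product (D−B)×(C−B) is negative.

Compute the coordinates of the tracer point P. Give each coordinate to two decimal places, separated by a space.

1.22 2.50

A=(0,0), D=(7.00,0)
B = A + 4.00·(cos61°, sin61°) = (1.9392, 3.4985)
|BD| = 6.1523
circle(B,9.00) ∩ circle(D,7.00): a=5.6768, h=6.9838
  candidates: C₊=(10.5802,6.0152) cross=42.967; C₋=(2.6375,-5.4744) cross=-42.967
  mode - wants cross < 0 → take C=(2.6375,-5.4744) (cross=-42.967)
ex = (C−B)/|BC| = (0.0776,-0.9970); ey = (0.9970,0.0776)
P = B + 0.94·ex + -0.79·ey = (1.2246,2.5000)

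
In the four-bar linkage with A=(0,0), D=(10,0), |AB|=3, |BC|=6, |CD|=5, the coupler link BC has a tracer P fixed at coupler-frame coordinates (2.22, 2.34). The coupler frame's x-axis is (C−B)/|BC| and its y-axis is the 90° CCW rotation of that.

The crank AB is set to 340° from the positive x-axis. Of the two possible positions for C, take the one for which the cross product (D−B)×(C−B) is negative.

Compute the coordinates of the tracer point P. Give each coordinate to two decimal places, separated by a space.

A=(0,0), D=(10.00,0)
B = A + 3.00·(cos340°, sin340°) = (2.8191, -1.0261)
|BD| = 7.2539
circle(B,6.00) ∩ circle(D,5.00): a=4.3851, h=4.0952
  candidates: C₊=(6.5809,3.6482) cross=29.706; C₋=(7.7394,-4.4598) cross=-29.706
  mode - wants cross < 0 → take C=(7.7394,-4.4598) (cross=-29.706)
ex = (C−B)/|BC| = (0.8201,-0.5723); ey = (0.5723,0.8201)
P = B + 2.22·ex + 2.34·ey = (5.9787,-0.3776)

5.98 -0.38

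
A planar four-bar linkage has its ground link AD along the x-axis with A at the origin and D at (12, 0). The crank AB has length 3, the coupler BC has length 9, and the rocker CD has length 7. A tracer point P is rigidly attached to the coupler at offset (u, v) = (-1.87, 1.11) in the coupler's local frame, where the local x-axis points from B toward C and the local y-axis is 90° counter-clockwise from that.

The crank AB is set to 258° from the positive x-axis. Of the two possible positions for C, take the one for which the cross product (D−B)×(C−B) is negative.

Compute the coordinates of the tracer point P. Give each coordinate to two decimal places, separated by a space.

A=(0,0), D=(12.00,0)
B = A + 3.00·(cos258°, sin258°) = (-0.6237, -2.9344)
|BD| = 12.9603
circle(B,9.00) ∩ circle(D,7.00): a=7.7147, h=4.6350
  candidates: C₊=(5.8412,3.3270) cross=60.071; C₋=(7.9401,-5.7024) cross=-60.071
  mode - wants cross < 0 → take C=(7.9401,-5.7024) (cross=-60.071)
ex = (C−B)/|BC| = (0.9515,-0.3075); ey = (0.3075,0.9515)
P = B + -1.87·ex + 1.11·ey = (-2.0617,-1.3031)

-2.06 -1.30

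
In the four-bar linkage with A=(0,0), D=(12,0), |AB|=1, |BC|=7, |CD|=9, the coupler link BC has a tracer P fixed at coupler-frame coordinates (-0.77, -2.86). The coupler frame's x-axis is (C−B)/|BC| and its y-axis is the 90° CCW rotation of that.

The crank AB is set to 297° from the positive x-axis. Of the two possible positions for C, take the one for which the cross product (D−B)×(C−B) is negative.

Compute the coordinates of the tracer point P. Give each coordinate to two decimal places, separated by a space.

-2.15 -2.30

A=(0,0), D=(12.00,0)
B = A + 1.00·(cos297°, sin297°) = (0.4540, -0.8910)
|BD| = 11.5803
circle(B,7.00) ∩ circle(D,9.00): a=4.4085, h=5.4374
  candidates: C₊=(4.4311,4.8694) cross=62.967; C₋=(5.2678,-5.9731) cross=-62.967
  mode - wants cross < 0 → take C=(5.2678,-5.9731) (cross=-62.967)
ex = (C−B)/|BC| = (0.6877,-0.7260); ey = (0.7260,0.6877)
P = B + -0.77·ex + -2.86·ey = (-2.1519,-2.2988)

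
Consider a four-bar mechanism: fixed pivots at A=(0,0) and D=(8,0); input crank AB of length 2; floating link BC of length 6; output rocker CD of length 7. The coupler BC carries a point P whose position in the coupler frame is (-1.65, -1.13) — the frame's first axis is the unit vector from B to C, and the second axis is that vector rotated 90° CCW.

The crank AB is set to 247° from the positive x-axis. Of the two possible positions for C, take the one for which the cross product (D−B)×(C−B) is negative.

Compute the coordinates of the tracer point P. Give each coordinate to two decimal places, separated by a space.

-2.77 -1.67

A=(0,0), D=(8.00,0)
B = A + 2.00·(cos247°, sin247°) = (-0.7815, -1.8410)
|BD| = 8.9724
circle(B,6.00) ∩ circle(D,7.00): a=3.7617, h=4.6743
  candidates: C₊=(1.9411,3.5057) cross=41.940; C₋=(3.8593,-5.6440) cross=-41.940
  mode - wants cross < 0 → take C=(3.8593,-5.6440) (cross=-41.940)
ex = (C−B)/|BC| = (0.7735,-0.6338); ey = (0.6338,0.7735)
P = B + -1.65·ex + -1.13·ey = (-2.7739,-1.6692)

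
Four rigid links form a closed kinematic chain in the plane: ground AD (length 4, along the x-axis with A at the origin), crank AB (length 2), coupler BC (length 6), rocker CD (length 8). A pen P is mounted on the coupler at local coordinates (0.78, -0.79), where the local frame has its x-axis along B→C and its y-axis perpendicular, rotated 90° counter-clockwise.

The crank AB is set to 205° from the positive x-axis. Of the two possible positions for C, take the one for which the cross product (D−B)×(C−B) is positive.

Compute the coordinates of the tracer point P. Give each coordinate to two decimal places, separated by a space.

A=(0,0), D=(4.00,0)
B = A + 2.00·(cos205°, sin205°) = (-1.8126, -0.8452)
|BD| = 5.8737
circle(B,6.00) ∩ circle(D,8.00): a=0.5534, h=5.9744
  candidates: C₊=(-2.1247,5.1466) cross=35.092; C₋=(-0.4053,-6.6778) cross=-35.092
  mode + wants cross > 0 → take C=(-2.1247,5.1466) (cross=35.092)
ex = (C−B)/|BC| = (-0.0520,0.9986); ey = (-0.9986,-0.0520)
P = B + 0.78·ex + -0.79·ey = (-1.0643,-0.0252)

-1.06 -0.03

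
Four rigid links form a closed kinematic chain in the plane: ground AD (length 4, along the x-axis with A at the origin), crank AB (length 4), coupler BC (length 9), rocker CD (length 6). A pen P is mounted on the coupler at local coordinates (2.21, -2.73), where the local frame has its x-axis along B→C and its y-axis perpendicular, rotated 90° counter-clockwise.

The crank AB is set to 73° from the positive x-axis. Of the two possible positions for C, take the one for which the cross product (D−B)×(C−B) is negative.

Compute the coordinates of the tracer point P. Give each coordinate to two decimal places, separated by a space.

A=(0,0), D=(4.00,0)
B = A + 4.00·(cos73°, sin73°) = (1.1695, 3.8252)
|BD| = 4.7586
circle(B,9.00) ∩ circle(D,6.00): a=7.1076, h=5.5211
  candidates: C₊=(9.8354,1.3958) cross=26.272; C₋=(0.9591,-5.1723) cross=-26.272
  mode - wants cross < 0 → take C=(0.9591,-5.1723) (cross=-26.272)
ex = (C−B)/|BC| = (-0.0234,-0.9997); ey = (0.9997,-0.0234)
P = B + 2.21·ex + -2.73·ey = (-1.6114,1.6796)

-1.61 1.68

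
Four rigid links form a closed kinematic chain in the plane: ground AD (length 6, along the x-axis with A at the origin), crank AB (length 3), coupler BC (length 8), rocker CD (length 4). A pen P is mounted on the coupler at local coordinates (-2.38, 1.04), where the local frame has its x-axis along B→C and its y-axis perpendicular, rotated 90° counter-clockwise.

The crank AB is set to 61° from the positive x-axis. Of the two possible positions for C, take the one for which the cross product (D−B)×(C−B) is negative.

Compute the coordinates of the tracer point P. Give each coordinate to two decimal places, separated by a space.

A=(0,0), D=(6.00,0)
B = A + 3.00·(cos61°, sin61°) = (1.4544, 2.6239)
|BD| = 5.2485
circle(B,8.00) ∩ circle(D,4.00): a=7.1970, h=3.4933
  candidates: C₊=(9.4339,2.0514) cross=18.335; C₋=(5.9411,-3.9996) cross=-18.335
  mode - wants cross < 0 → take C=(5.9411,-3.9996) (cross=-18.335)
ex = (C−B)/|BC| = (0.5608,-0.8279); ey = (0.8279,0.5608)
P = B + -2.38·ex + 1.04·ey = (0.9807,5.1776)

0.98 5.18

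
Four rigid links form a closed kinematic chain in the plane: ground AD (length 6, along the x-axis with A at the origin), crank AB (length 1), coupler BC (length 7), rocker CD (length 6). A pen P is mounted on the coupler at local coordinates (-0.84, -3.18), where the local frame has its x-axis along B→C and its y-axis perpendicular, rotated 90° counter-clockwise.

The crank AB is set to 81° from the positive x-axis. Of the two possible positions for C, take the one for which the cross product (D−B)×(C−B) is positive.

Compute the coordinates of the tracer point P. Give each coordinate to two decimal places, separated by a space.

1.81 -1.86

A=(0,0), D=(6.00,0)
B = A + 1.00·(cos81°, sin81°) = (0.1564, 0.9877)
|BD| = 5.9264
circle(B,7.00) ∩ circle(D,6.00): a=4.0600, h=5.7023
  candidates: C₊=(5.1100,5.9336) cross=33.794; C₋=(3.2093,-5.3115) cross=-33.794
  mode + wants cross > 0 → take C=(5.1100,5.9336) (cross=33.794)
ex = (C−B)/|BC| = (0.7077,0.7066); ey = (-0.7066,0.7077)
P = B + -0.84·ex + -3.18·ey = (1.8089,-1.8562)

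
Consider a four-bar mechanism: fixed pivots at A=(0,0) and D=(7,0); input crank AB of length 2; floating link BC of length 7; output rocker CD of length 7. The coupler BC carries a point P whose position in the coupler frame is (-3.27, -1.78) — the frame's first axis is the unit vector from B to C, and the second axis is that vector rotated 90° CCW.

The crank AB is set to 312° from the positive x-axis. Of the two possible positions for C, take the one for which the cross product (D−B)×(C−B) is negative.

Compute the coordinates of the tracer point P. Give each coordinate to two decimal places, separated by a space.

A=(0,0), D=(7.00,0)
B = A + 2.00·(cos312°, sin312°) = (1.3383, -1.4863)
|BD| = 5.8536
circle(B,7.00) ∩ circle(D,7.00): a=2.9268, h=6.3588
  candidates: C₊=(2.5546,5.4072) cross=37.222; C₋=(5.7837,-6.8935) cross=-37.222
  mode - wants cross < 0 → take C=(5.7837,-6.8935) (cross=-37.222)
ex = (C−B)/|BC| = (0.6351,-0.7725); ey = (0.7725,0.6351)
P = B + -3.27·ex + -1.78·ey = (-2.1134,-0.0908)

-2.11 -0.09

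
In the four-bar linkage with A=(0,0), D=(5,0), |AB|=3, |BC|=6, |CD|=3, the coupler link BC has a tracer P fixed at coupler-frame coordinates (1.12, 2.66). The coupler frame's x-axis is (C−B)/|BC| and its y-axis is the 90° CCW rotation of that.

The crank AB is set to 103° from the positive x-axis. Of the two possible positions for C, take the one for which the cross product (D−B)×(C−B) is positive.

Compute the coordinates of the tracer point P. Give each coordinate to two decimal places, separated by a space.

0.42 5.59

A=(0,0), D=(5.00,0)
B = A + 3.00·(cos103°, sin103°) = (-0.6749, 2.9231)
|BD| = 6.3835
circle(B,6.00) ∩ circle(D,3.00): a=5.3066, h=2.8001
  candidates: C₊=(5.3249,2.9824) cross=17.874; C₋=(2.7605,-1.9961) cross=-17.874
  mode + wants cross > 0 → take C=(5.3249,2.9824) (cross=17.874)
ex = (C−B)/|BC| = (1.0000,0.0099); ey = (-0.0099,1.0000)
P = B + 1.12·ex + 2.66·ey = (0.4188,5.5940)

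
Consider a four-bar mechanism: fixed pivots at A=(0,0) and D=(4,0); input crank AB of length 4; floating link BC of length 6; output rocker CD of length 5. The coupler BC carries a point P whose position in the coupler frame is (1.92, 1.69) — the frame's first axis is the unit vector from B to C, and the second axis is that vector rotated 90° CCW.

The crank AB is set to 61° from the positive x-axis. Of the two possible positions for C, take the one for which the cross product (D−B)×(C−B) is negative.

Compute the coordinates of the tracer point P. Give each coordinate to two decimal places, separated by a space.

2.65 1.04

A=(0,0), D=(4.00,0)
B = A + 4.00·(cos61°, sin61°) = (1.9392, 3.4985)
|BD| = 4.0603
circle(B,6.00) ∩ circle(D,5.00): a=3.3847, h=4.9541
  candidates: C₊=(7.9258,3.0965) cross=20.115; C₋=(-0.6115,-1.9323) cross=-20.115
  mode - wants cross < 0 → take C=(-0.6115,-1.9323) (cross=-20.115)
ex = (C−B)/|BC| = (-0.4251,-0.9051); ey = (0.9051,-0.4251)
P = B + 1.92·ex + 1.69·ey = (2.6527,1.0422)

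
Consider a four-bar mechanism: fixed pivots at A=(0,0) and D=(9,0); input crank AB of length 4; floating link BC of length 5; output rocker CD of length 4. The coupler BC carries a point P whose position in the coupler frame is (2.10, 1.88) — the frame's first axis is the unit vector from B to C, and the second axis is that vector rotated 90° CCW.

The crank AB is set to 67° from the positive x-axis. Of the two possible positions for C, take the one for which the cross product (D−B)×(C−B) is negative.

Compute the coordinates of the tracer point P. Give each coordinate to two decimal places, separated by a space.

A=(0,0), D=(9.00,0)
B = A + 4.00·(cos67°, sin67°) = (1.5629, 3.6820)
|BD| = 8.2986
circle(B,5.00) ∩ circle(D,4.00): a=4.6916, h=1.7289
  candidates: C₊=(6.5345,3.1498) cross=14.348; C₋=(5.0003,0.0510) cross=-14.348
  mode - wants cross < 0 → take C=(5.0003,0.0510) (cross=-14.348)
ex = (C−B)/|BC| = (0.6875,-0.7262); ey = (0.7262,0.6875)
P = B + 2.10·ex + 1.88·ey = (4.3719,3.4495)

4.37 3.45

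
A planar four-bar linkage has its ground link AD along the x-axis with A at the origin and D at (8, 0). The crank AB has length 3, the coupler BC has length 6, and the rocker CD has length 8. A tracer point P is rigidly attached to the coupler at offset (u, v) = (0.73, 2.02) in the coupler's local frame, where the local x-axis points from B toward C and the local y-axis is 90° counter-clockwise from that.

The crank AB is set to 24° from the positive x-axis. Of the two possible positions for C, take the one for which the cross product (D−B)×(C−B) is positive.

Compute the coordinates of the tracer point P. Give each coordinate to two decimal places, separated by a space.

A=(0,0), D=(8.00,0)
B = A + 3.00·(cos24°, sin24°) = (2.7406, 1.2202)
|BD| = 5.3991
circle(B,6.00) ∩ circle(D,8.00): a=0.1065, h=5.9991
  candidates: C₊=(4.2002,7.0400) cross=32.389; C₋=(1.4886,-4.6477) cross=-32.389
  mode + wants cross > 0 → take C=(4.2002,7.0400) (cross=32.389)
ex = (C−B)/|BC| = (0.2433,0.9700); ey = (-0.9700,0.2433)
P = B + 0.73·ex + 2.02·ey = (0.9589,2.4197)

0.96 2.42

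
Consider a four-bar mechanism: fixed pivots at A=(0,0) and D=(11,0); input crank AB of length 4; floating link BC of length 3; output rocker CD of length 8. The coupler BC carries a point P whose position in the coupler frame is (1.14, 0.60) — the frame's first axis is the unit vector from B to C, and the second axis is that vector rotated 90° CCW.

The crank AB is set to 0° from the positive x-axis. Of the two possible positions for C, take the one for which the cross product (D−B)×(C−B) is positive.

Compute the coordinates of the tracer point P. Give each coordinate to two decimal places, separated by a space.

A=(0,0), D=(11.00,0)
B = A + 4.00·(cos0°, sin0°) = (4.0000, 0.0000)
|BD| = 7.0000
circle(B,3.00) ∩ circle(D,8.00): a=-0.4286, h=2.9692
  candidates: C₊=(3.5714,2.9692) cross=20.785; C₋=(3.5714,-2.9692) cross=-20.785
  mode + wants cross > 0 → take C=(3.5714,2.9692) (cross=20.785)
ex = (C−B)/|BC| = (-0.1429,0.9897); ey = (-0.9897,-0.1429)
P = B + 1.14·ex + 0.60·ey = (3.2433,1.0426)

3.24 1.04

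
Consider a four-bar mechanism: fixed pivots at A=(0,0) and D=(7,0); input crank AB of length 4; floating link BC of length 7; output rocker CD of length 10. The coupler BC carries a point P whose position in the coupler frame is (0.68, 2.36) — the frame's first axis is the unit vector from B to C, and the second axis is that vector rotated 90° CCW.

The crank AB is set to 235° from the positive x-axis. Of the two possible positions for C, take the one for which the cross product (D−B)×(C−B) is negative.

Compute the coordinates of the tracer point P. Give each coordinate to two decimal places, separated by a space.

-0.03 -2.32

A=(0,0), D=(7.00,0)
B = A + 4.00·(cos235°, sin235°) = (-2.2943, -3.2766)
|BD| = 9.8550
circle(B,7.00) ∩ circle(D,10.00): a=2.3400, h=6.5973
  candidates: C₊=(-2.2810,3.7234) cross=65.016; C₋=(2.1060,-8.7206) cross=-65.016
  mode - wants cross < 0 → take C=(2.1060,-8.7206) (cross=-65.016)
ex = (C−B)/|BC| = (0.6286,-0.7777); ey = (0.7777,0.6286)
P = B + 0.68·ex + 2.36·ey = (-0.0314,-2.3219)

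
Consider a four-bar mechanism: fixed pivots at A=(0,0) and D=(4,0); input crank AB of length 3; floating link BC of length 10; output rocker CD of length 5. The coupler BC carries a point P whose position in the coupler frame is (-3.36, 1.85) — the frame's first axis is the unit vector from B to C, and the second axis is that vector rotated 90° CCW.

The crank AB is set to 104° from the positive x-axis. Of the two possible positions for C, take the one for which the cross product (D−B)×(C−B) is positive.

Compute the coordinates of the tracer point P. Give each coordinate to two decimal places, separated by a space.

-3.54 5.52

A=(0,0), D=(4.00,0)
B = A + 3.00·(cos104°, sin104°) = (-0.7258, 2.9109)
|BD| = 5.5503
circle(B,10.00) ∩ circle(D,5.00): a=9.5315, h=3.0249
  candidates: C₊=(8.9762,0.4876) cross=16.789; C₋=(5.8033,-4.6635) cross=-16.789
  mode + wants cross > 0 → take C=(8.9762,0.4876) (cross=16.789)
ex = (C−B)/|BC| = (0.9702,-0.2423); ey = (0.2423,0.9702)
P = B + -3.36·ex + 1.85·ey = (-3.5373,5.5200)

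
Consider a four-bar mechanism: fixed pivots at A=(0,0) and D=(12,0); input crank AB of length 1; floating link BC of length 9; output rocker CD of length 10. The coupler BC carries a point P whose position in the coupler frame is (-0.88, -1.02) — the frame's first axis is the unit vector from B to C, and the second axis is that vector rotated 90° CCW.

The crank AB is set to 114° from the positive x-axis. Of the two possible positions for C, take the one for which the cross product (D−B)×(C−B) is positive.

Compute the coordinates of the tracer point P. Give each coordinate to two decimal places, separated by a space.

A=(0,0), D=(12.00,0)
B = A + 1.00·(cos114°, sin114°) = (-0.4067, 0.9135)
|BD| = 12.4403
circle(B,9.00) ∩ circle(D,10.00): a=5.4565, h=7.1573
  candidates: C₊=(5.5606,7.6508) cross=89.039; C₋=(4.5095,-6.6251) cross=-89.039
  mode + wants cross > 0 → take C=(5.5606,7.6508) (cross=89.039)
ex = (C−B)/|BC| = (0.6630,0.7486); ey = (-0.7486,0.6630)
P = B + -0.88·ex + -1.02·ey = (-0.2267,-0.4215)

-0.23 -0.42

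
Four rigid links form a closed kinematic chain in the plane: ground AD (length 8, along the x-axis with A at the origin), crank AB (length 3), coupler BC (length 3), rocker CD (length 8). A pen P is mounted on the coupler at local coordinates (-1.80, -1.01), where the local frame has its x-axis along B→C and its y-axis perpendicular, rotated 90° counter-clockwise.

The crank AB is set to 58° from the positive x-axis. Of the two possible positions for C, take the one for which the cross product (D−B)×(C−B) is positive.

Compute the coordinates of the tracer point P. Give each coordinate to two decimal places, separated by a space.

2.23 0.58

A=(0,0), D=(8.00,0)
B = A + 3.00·(cos58°, sin58°) = (1.5898, 2.5441)
|BD| = 6.8967
circle(B,3.00) ∩ circle(D,8.00): a=-0.5391, h=2.9512
  candidates: C₊=(2.1773,5.4860) cross=20.353; C₋=(0.0000,0.0000) cross=-20.353
  mode + wants cross > 0 → take C=(2.1773,5.4860) (cross=20.353)
ex = (C−B)/|BC| = (0.1959,0.9806); ey = (-0.9806,0.1959)
P = B + -1.80·ex + -1.01·ey = (2.2276,0.5812)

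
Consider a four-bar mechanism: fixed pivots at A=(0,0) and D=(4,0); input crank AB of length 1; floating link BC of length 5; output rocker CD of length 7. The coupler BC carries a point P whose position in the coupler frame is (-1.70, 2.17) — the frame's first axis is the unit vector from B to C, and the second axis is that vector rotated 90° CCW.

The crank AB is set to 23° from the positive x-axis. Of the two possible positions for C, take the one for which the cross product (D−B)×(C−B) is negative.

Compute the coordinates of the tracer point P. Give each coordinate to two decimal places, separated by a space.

A=(0,0), D=(4.00,0)
B = A + 1.00·(cos23°, sin23°) = (0.9205, 0.3907)
|BD| = 3.1042
circle(B,5.00) ∩ circle(D,7.00): a=-2.3137, h=4.4325
  candidates: C₊=(-0.8168,5.0792) cross=13.759; C₋=(-1.9327,-3.7153) cross=-13.759
  mode - wants cross < 0 → take C=(-1.9327,-3.7153) (cross=-13.759)
ex = (C−B)/|BC| = (-0.5706,-0.8212); ey = (0.8212,-0.5706)
P = B + -1.70·ex + 2.17·ey = (3.6726,0.5485)

3.67 0.55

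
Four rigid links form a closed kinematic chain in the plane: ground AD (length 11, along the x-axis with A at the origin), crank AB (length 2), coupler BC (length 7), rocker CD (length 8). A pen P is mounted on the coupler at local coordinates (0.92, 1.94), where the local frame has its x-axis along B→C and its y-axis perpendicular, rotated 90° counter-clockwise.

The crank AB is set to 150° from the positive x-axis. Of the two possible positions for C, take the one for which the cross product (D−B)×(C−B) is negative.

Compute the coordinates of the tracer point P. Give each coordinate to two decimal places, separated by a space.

A=(0,0), D=(11.00,0)
B = A + 2.00·(cos150°, sin150°) = (-1.7321, 1.0000)
|BD| = 12.7713
circle(B,7.00) ∩ circle(D,8.00): a=5.7984, h=3.9216
  candidates: C₊=(4.3556,4.4555) cross=50.084; C₋=(3.7415,-3.3636) cross=-50.084
  mode - wants cross < 0 → take C=(3.7415,-3.3636) (cross=-50.084)
ex = (C−B)/|BC| = (0.7819,-0.6234); ey = (0.6234,0.7819)
P = B + 0.92·ex + 1.94·ey = (0.1967,1.9434)

0.20 1.94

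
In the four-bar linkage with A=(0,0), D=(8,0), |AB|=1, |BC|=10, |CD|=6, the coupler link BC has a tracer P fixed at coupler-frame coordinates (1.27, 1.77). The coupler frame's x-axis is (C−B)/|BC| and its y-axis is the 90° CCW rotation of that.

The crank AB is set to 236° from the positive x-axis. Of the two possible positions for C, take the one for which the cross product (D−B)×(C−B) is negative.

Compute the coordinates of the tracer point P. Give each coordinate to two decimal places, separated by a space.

1.44 0.03

A=(0,0), D=(8.00,0)
B = A + 1.00·(cos236°, sin236°) = (-0.5592, -0.8290)
|BD| = 8.5992
circle(B,10.00) ∩ circle(D,6.00): a=8.0209, h=5.9721
  candidates: C₊=(6.8486,5.8885) cross=51.355; C₋=(8.0001,-6.0000) cross=-51.355
  mode - wants cross < 0 → take C=(8.0001,-6.0000) (cross=-51.355)
ex = (C−B)/|BC| = (0.8559,-0.5171); ey = (0.5171,0.8559)
P = B + 1.27·ex + 1.77·ey = (1.4431,0.0292)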